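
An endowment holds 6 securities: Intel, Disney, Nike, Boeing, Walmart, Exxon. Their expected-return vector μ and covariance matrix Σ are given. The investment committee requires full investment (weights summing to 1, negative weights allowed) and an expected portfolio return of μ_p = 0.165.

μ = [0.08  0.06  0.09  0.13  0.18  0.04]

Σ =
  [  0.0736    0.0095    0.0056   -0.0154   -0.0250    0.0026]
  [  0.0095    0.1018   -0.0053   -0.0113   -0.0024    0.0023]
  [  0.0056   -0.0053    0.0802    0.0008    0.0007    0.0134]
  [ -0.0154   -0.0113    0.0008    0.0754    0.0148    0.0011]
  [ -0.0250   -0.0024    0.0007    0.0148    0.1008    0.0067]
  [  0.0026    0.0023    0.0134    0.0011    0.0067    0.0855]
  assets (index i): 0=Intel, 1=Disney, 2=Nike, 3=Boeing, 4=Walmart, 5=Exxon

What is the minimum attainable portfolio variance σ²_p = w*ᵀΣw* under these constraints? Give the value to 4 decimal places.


0.0450

u=Σ⁻¹μ = [1.9867  0.7046  0.9854  1.8285  2.0164  0.0525]
v=Σ⁻¹𝟙 = [18.5360  10.5069  10.2502  16.0805  11.7966  8.1118]
a=μᵀu=0.892660  b=𝟙ᵀu=7.574136  c=𝟙ᵀv=75.281971  D=ac−b²=9.833658
λ₁=(c·0.165−b)/D = (75.281971·0.165−7.574136)/9.833658 = 0.492939
λ₂=(a−b·0.165)/D = (0.892660−7.574136·0.165)/9.833658 = -0.036311
w* = 0.492939·u + -0.036311·v:
  w_0 = 0.492939·1.9867 + -0.036311·18.5360 = 0.3063  (Intel)
  w_1 = 0.492939·0.7046 + -0.036311·10.5069 = -0.0342  (Disney)
  w_2 = 0.492939·0.9854 + -0.036311·10.2502 = 0.1136  (Nike)
  w_3 = 0.492939·1.8285 + -0.036311·16.0805 = 0.3174  (Boeing)
  w_4 = 0.492939·2.0164 + -0.036311·11.7966 = 0.5656  (Walmart)
  w_5 = 0.492939·0.0525 + -0.036311·8.1118 = -0.2687  (Exxon)
Σw_i=1.0000  μᵀw=0.1650
σ²=wᵀΣw=λ₁·μ_p+λ₂ = 0.492939·0.165 + -0.036311 = 0.045024 ≈ 0.0450


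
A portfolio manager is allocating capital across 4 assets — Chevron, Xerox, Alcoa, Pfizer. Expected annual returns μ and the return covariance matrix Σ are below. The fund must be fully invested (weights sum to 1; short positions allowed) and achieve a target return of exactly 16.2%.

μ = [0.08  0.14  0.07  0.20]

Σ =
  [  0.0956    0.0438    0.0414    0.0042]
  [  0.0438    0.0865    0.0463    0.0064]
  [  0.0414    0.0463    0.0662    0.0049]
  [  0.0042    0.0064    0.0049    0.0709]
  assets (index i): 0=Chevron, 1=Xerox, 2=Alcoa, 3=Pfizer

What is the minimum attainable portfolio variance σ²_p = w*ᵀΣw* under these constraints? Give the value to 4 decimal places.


p=Σ⁻¹μ = [0.1582  1.4908  -0.2838  2.6965]
q=Σ⁻¹𝟙 = [4.3883  3.6420  8.8591  12.9034]
a=μᵀp=0.740809  b=𝟙ᵀp=4.061762  c=𝟙ᵀq=29.792798  D=ac−b²=5.572873
λ₁=(c·0.162−b)/D = (29.792798·0.162−4.061762)/5.572873 = 0.137213
λ₂=(a−b·0.162)/D = (0.740809−4.061762·0.162)/5.572873 = 0.014858
w* = 0.137213·p + 0.014858·q:
  w_0 = 0.137213·0.1582 + 0.014858·4.3883 = 0.0869  (Chevron)
  w_1 = 0.137213·1.4908 + 0.014858·3.6420 = 0.2587  (Xerox)
  w_2 = 0.137213·-0.2838 + 0.014858·8.8591 = 0.0927  (Alcoa)
  w_3 = 0.137213·2.6965 + 0.014858·12.9034 = 0.5617  (Pfizer)
Σw_i=1.0000  μᵀw=0.1620
σ²=wᵀΣw=λ₁·μ_p+λ₂ = 0.137213·0.162 + 0.014858 = 0.037087 ≈ 0.0371

0.0371


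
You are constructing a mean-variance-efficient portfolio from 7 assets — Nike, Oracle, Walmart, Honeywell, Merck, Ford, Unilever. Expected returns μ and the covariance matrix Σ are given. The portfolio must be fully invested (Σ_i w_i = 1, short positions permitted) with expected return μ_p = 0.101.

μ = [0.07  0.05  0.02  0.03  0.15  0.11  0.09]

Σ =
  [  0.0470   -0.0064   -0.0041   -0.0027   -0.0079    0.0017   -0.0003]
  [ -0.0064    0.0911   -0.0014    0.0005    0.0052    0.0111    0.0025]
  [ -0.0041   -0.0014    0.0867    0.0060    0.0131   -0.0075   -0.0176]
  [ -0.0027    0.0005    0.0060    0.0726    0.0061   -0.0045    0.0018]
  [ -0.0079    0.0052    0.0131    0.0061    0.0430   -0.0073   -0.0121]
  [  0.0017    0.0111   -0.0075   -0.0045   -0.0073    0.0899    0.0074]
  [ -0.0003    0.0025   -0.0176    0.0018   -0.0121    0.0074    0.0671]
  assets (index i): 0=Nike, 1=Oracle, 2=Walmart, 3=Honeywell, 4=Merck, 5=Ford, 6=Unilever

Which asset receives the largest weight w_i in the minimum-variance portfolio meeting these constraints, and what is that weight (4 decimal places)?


Merck (0.3494)

x=Σ⁻¹μ = [2.2830  0.2224  0.1734  0.1278  4.6258  1.3793  2.0673]
y=Σ⁻¹𝟙 = [29.1239  9.4222  13.2159  11.3609  29.9969  11.7086  21.9620]
a=μᵀx=1.209882  b=𝟙ᵀx=10.878987  c=𝟙ᵀy=126.790397  D=ac−b²=35.049034
λ₁=(c·0.101−b)/D = (126.790397·0.101−10.878987)/35.049034 = 0.054976
λ₂=(a−b·0.101)/D = (1.209882−10.878987·0.101)/35.049034 = 0.003170
w* = 0.054976·x + 0.003170·y:
  w_0 = 0.054976·2.2830 + 0.003170·29.1239 = 0.2178  (Nike)
  w_1 = 0.054976·0.2224 + 0.003170·9.4222 = 0.0421  (Oracle)
  w_2 = 0.054976·0.1734 + 0.003170·13.2159 = 0.0514  (Walmart)
  w_3 = 0.054976·0.1278 + 0.003170·11.3609 = 0.0430  (Honeywell)
  w_4 = 0.054976·4.6258 + 0.003170·29.9969 = 0.3494  (Merck)
  w_5 = 0.054976·1.3793 + 0.003170·11.7086 = 0.1129  (Ford)
  w_6 = 0.054976·2.0673 + 0.003170·21.9620 = 0.1833  (Unilever)
Σw_i=1.0000  μᵀw=0.1010
σ²=wᵀΣw=λ₁·μ_p+λ₂ = 0.054976·0.101 + 0.003170 = 0.008723 ≈ 0.0087


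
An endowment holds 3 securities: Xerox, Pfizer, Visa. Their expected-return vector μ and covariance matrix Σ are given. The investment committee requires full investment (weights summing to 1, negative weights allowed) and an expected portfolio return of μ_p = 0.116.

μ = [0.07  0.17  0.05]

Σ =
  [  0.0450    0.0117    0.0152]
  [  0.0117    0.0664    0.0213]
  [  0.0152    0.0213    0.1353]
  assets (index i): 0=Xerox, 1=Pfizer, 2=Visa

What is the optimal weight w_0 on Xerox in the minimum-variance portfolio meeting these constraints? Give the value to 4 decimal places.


g=Σ⁻¹μ = [0.9649  2.4291  -0.1213]
h=Σ⁻¹𝟙 = [18.2086  10.6762  3.6646]
a=μᵀg=0.474432  b=𝟙ᵀg=3.272794  c=𝟙ᵀh=32.549453  D=ac−b²=4.731328
λ₁=(c·0.116−b)/D = (32.549453·0.116−3.272794)/4.731328 = 0.106301
λ₂=(a−b·0.116)/D = (0.474432−3.272794·0.116)/4.731328 = 0.020034
w* = 0.106301·g + 0.020034·h:
  w_0 = 0.106301·0.9649 + 0.020034·18.2086 = 0.4674  (Xerox)
  w_1 = 0.106301·2.4291 + 0.020034·10.6762 = 0.4721  (Pfizer)
  w_2 = 0.106301·-0.1213 + 0.020034·3.6646 = 0.0605  (Visa)
Σw_i=1.0000  μᵀw=0.1160
σ²=wᵀΣw=λ₁·μ_p+λ₂ = 0.106301·0.116 + 0.020034 = 0.032365 ≈ 0.0324

0.4674


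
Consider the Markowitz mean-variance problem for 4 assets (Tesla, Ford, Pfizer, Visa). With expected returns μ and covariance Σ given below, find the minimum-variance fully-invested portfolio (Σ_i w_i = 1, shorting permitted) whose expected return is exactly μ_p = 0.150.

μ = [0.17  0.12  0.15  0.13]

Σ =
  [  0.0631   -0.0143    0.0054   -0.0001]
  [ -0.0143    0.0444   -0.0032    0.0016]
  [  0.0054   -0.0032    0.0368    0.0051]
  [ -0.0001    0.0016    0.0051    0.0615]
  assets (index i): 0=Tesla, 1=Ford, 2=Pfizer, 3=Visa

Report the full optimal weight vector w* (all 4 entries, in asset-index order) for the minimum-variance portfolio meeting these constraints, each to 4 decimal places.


0.3753  0.2012  0.3500  0.0735

u=Σ⁻¹μ = [3.2783  3.9638  3.7029  1.7090]
v=Σ⁻¹𝟙 = [20.6438  30.4843  24.9338  13.4330]
a=μᵀu=1.810560  b=𝟙ᵀu=12.653925  c=𝟙ᵀv=89.494910  D=ac−b²=1.914071
λ₁=(c·0.150−b)/D = (89.494910·0.150−12.653925)/1.914071 = 0.402447
λ₂=(a−b·0.150)/D = (1.810560−12.653925·0.150)/1.914071 = -0.045729
w* = 0.402447·u + -0.045729·v:
  w_0 = 0.402447·3.2783 + -0.045729·20.6438 = 0.3753  (Tesla)
  w_1 = 0.402447·3.9638 + -0.045729·30.4843 = 0.2012  (Ford)
  w_2 = 0.402447·3.7029 + -0.045729·24.9338 = 0.3500  (Pfizer)
  w_3 = 0.402447·1.7090 + -0.045729·13.4330 = 0.0735  (Visa)
Σw_i=1.0000  μᵀw=0.1500
σ²=wᵀΣw=λ₁·μ_p+λ₂ = 0.402447·0.150 + -0.045729 = 0.014638 ≈ 0.0146


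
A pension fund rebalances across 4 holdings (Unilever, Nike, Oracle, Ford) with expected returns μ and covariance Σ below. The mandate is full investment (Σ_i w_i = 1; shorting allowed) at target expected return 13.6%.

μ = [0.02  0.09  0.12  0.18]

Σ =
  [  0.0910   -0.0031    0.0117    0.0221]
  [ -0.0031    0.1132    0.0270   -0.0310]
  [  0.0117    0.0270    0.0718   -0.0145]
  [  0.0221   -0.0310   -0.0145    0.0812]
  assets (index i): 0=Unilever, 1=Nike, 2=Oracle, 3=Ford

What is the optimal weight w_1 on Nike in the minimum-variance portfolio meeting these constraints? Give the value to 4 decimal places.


0.2255

u=Σ⁻¹μ = [-0.7853  1.1817  2.0093  3.2404]
v=Σ⁻¹𝟙 = [5.6012  10.7018  12.4435  17.0985]
a=μᵀu=0.915038  b=𝟙ᵀu=5.646145  c=𝟙ᵀv=45.845052  D=ac−b²=10.070992
λ₁=(c·0.136−b)/D = (45.845052·0.136−5.646145)/10.070992 = 0.058463
λ₂=(a−b·0.136)/D = (0.915038−5.646145·0.136)/10.070992 = 0.014612
w* = 0.058463·u + 0.014612·v:
  w_0 = 0.058463·-0.7853 + 0.014612·5.6012 = 0.0359  (Unilever)
  w_1 = 0.058463·1.1817 + 0.014612·10.7018 = 0.2255  (Nike)
  w_2 = 0.058463·2.0093 + 0.014612·12.4435 = 0.2993  (Oracle)
  w_3 = 0.058463·3.2404 + 0.014612·17.0985 = 0.4393  (Ford)
Σw_i=1.0000  μᵀw=0.1360
σ²=wᵀΣw=λ₁·μ_p+λ₂ = 0.058463·0.136 + 0.014612 = 0.022563 ≈ 0.0226


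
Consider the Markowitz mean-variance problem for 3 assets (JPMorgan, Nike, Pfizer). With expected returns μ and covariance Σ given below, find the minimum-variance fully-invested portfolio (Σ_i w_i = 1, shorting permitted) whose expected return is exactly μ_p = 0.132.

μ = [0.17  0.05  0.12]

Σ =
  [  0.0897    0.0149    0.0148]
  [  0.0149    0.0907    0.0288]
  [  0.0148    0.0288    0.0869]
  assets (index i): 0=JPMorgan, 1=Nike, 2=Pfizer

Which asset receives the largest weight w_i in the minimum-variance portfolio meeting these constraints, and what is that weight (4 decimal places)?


JPMorgan (0.4746)

u=Σ⁻¹μ = [1.7255  -0.0865  1.1157]
v=Σ⁻¹𝟙 = [8.6953  7.1674  7.6512]
a=μᵀu=0.422892  b=𝟙ᵀu=2.754713  c=𝟙ᵀv=23.513906  D=ac−b²=2.355390
λ₁=(c·0.132−b)/D = (23.513906·0.132−2.754713)/2.355390 = 0.148223
λ₂=(a−b·0.132)/D = (0.422892−2.754713·0.132)/2.355390 = 0.025163
w* = 0.148223·u + 0.025163·v:
  w_0 = 0.148223·1.7255 + 0.025163·8.6953 = 0.4746  (JPMorgan)
  w_1 = 0.148223·-0.0865 + 0.025163·7.1674 = 0.1675  (Nike)
  w_2 = 0.148223·1.1157 + 0.025163·7.6512 = 0.3579  (Pfizer)
Σw_i=1.0000  μᵀw=0.1320
σ²=wᵀΣw=λ₁·μ_p+λ₂ = 0.148223·0.132 + 0.025163 = 0.044729 ≈ 0.0447


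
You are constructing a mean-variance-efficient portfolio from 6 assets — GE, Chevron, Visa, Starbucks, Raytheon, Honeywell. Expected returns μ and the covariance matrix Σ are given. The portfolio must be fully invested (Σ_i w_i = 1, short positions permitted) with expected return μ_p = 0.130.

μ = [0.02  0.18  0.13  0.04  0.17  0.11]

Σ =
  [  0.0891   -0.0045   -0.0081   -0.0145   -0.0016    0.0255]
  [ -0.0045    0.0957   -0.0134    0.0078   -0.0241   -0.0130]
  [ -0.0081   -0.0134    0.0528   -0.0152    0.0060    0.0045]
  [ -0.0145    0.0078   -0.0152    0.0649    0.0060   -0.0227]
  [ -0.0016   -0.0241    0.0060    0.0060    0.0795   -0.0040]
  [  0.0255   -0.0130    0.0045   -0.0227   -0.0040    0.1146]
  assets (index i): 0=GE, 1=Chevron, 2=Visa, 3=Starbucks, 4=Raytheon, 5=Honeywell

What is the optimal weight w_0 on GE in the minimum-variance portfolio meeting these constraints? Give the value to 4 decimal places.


0.0581

u=Σ⁻¹μ = [0.5469  3.1644  3.3003  1.3727  2.8283  1.4382]
v=Σ⁻¹𝟙 = [16.2585  18.7314  31.2350  26.8812  14.7941  11.8476]
a=μᵀu=1.703503  b=𝟙ᵀu=12.650874  c=𝟙ᵀv=119.747937  D=ac−b²=43.946379
λ₁=(c·0.130−b)/D = (119.747937·0.130−12.650874)/43.946379 = 0.066362
λ₂=(a−b·0.130)/D = (1.703503−12.650874·0.130)/43.946379 = 0.001340
w* = 0.066362·u + 0.001340·v:
  w_0 = 0.066362·0.5469 + 0.001340·16.2585 = 0.0581  (GE)
  w_1 = 0.066362·3.1644 + 0.001340·18.7314 = 0.2351  (Chevron)
  w_2 = 0.066362·3.3003 + 0.001340·31.2350 = 0.2609  (Visa)
  w_3 = 0.066362·1.3727 + 0.001340·26.8812 = 0.1271  (Starbucks)
  w_4 = 0.066362·2.8283 + 0.001340·14.7941 = 0.2075  (Raytheon)
  w_5 = 0.066362·1.4382 + 0.001340·11.8476 = 0.1113  (Honeywell)
Σw_i=1.0000  μᵀw=0.1300
σ²=wᵀΣw=λ₁·μ_p+λ₂ = 0.066362·0.130 + 0.001340 = 0.009967 ≈ 0.0100


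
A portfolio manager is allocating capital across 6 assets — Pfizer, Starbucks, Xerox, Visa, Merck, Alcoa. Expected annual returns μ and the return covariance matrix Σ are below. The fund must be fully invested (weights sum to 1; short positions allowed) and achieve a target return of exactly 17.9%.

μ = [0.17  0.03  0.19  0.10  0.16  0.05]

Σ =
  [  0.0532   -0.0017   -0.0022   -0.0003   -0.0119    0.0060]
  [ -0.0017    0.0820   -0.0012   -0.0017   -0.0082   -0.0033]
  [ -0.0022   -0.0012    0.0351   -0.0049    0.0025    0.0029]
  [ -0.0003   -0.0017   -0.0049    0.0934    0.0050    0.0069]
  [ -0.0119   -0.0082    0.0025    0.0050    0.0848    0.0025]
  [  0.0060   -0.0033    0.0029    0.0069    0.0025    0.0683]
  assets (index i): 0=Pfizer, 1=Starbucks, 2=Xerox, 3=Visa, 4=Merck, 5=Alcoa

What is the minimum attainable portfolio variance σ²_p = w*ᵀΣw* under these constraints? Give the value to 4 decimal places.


u=Σ⁻¹μ = [3.9773  0.7848  5.7082  1.2778  2.2782  -0.0343]
v=Σ⁻¹𝟙 = [22.6757  15.2155  30.0749  11.0805  14.5977  10.4537]
a=μᵀu=2.274808  b=𝟙ᵀu=13.991927  c=𝟙ᵀv=104.098017  D=ac−b²=41.028975
λ₁=(c·0.179−b)/D = (104.098017·0.179−13.991927)/41.028975 = 0.113130
λ₂=(a−b·0.179)/D = (2.274808−13.991927·0.179)/41.028975 = -0.005600
w* = 0.113130·u + -0.005600·v:
  w_0 = 0.113130·3.9773 + -0.005600·22.6757 = 0.3230  (Pfizer)
  w_1 = 0.113130·0.7848 + -0.005600·15.2155 = 0.0036  (Starbucks)
  w_2 = 0.113130·5.7082 + -0.005600·30.0749 = 0.4774  (Xerox)
  w_3 = 0.113130·1.2778 + -0.005600·11.0805 = 0.0825  (Visa)
  w_4 = 0.113130·2.2782 + -0.005600·14.5977 = 0.1760  (Merck)
  w_5 = 0.113130·-0.0343 + -0.005600·10.4537 = -0.0624  (Alcoa)
Σw_i=1.0000  μᵀw=0.1790
σ²=wᵀΣw=λ₁·μ_p+λ₂ = 0.113130·0.179 + -0.005600 = 0.014651 ≈ 0.0147

0.0147


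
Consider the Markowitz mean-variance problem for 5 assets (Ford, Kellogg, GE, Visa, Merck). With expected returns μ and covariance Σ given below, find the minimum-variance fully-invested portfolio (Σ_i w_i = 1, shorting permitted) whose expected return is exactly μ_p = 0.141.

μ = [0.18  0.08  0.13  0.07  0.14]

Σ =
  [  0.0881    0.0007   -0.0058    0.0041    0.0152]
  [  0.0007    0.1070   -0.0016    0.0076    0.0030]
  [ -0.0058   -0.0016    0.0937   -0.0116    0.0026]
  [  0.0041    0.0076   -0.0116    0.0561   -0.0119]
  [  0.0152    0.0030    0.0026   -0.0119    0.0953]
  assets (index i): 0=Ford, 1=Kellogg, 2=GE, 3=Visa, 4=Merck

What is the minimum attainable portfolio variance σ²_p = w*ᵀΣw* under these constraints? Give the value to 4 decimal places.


0.0240

p=Σ⁻¹μ = [1.8446  0.6061  1.6806  1.6577  1.3169]
q=Σ⁻¹𝟙 = [9.2945  7.6681  13.7071  21.2861  11.0534]
a=μᵀp=0.899400  b=𝟙ᵀp=7.105895  c=𝟙ᵀq=63.009301  D=ac−b²=6.176836
λ₁=(c·0.141−b)/D = (63.009301·0.141−7.105895)/6.176836 = 0.287917
λ₂=(a−b·0.141)/D = (0.899400−7.105895·0.141)/6.176836 = -0.016599
w* = 0.287917·p + -0.016599·q:
  w_0 = 0.287917·1.8446 + -0.016599·9.2945 = 0.3768  (Ford)
  w_1 = 0.287917·0.6061 + -0.016599·7.6681 = 0.0472  (Kellogg)
  w_2 = 0.287917·1.6806 + -0.016599·13.7071 = 0.2564  (GE)
  w_3 = 0.287917·1.6577 + -0.016599·21.2861 = 0.1239  (Visa)
  w_4 = 0.287917·1.3169 + -0.016599·11.0534 = 0.1957  (Merck)
Σw_i=1.0000  μᵀw=0.1410
σ²=wᵀΣw=λ₁·μ_p+λ₂ = 0.287917·0.141 + -0.016599 = 0.023997 ≈ 0.0240


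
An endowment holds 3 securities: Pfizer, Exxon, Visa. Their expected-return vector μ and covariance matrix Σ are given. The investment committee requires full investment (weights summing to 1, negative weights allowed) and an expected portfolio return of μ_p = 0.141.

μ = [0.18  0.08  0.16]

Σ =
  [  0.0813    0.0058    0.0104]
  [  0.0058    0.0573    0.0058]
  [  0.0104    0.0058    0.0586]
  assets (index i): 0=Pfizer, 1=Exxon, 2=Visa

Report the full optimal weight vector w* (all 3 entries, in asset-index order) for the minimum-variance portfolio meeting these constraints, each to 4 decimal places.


0.2923  0.3106  0.3972

g=Σ⁻¹μ = [1.8495  0.9756  2.3056]
h=Σ⁻¹𝟙 = [9.4462  15.0894  13.8949]
a=μᵀg=0.779847  b=𝟙ᵀg=5.130648  c=𝟙ᵀh=38.430468  D=ac−b²=3.646349
λ₁=(c·0.141−b)/D = (38.430468·0.141−5.130648)/3.646349 = 0.078996
λ₂=(a−b·0.141)/D = (0.779847−5.130648·0.141)/3.646349 = 0.015475
w* = 0.078996·g + 0.015475·h:
  w_0 = 0.078996·1.8495 + 0.015475·9.4462 = 0.2923  (Pfizer)
  w_1 = 0.078996·0.9756 + 0.015475·15.0894 = 0.3106  (Exxon)
  w_2 = 0.078996·2.3056 + 0.015475·13.8949 = 0.3972  (Visa)
Σw_i=1.0000  μᵀw=0.1410
σ²=wᵀΣw=λ₁·μ_p+λ₂ = 0.078996·0.141 + 0.015475 = 0.026613 ≈ 0.0266


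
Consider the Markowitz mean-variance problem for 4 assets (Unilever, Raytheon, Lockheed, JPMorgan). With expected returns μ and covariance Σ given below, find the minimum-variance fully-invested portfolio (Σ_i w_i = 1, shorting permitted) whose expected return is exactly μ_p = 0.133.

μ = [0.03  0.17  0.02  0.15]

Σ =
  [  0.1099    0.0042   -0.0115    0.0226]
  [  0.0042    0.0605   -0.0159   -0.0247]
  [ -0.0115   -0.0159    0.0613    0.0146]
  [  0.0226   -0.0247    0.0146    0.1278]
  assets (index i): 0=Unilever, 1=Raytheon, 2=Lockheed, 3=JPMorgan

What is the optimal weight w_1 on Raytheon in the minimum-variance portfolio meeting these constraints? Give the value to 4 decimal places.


0.5395

u=Σ⁻¹μ = [-0.1622  3.7933  0.8417  1.8394]
v=Σ⁻¹𝟙 = [8.7098  25.3473  22.4696  8.6164]
a=μᵀu=0.932739  b=𝟙ᵀu=6.312190  c=𝟙ᵀv=65.143123  D=ac−b²=20.917801
λ₁=(c·0.133−b)/D = (65.143123·0.133−6.312190)/20.917801 = 0.112433
λ₂=(a−b·0.133)/D = (0.932739−6.312190·0.133)/20.917801 = 0.004456
w* = 0.112433·u + 0.004456·v:
  w_0 = 0.112433·-0.1622 + 0.004456·8.7098 = 0.0206  (Unilever)
  w_1 = 0.112433·3.7933 + 0.004456·25.3473 = 0.5395  (Raytheon)
  w_2 = 0.112433·0.8417 + 0.004456·22.4696 = 0.1948  (Lockheed)
  w_3 = 0.112433·1.8394 + 0.004456·8.6164 = 0.2452  (JPMorgan)
Σw_i=1.0000  μᵀw=0.1330
σ²=wᵀΣw=λ₁·μ_p+λ₂ = 0.112433·0.133 + 0.004456 = 0.019410 ≈ 0.0194


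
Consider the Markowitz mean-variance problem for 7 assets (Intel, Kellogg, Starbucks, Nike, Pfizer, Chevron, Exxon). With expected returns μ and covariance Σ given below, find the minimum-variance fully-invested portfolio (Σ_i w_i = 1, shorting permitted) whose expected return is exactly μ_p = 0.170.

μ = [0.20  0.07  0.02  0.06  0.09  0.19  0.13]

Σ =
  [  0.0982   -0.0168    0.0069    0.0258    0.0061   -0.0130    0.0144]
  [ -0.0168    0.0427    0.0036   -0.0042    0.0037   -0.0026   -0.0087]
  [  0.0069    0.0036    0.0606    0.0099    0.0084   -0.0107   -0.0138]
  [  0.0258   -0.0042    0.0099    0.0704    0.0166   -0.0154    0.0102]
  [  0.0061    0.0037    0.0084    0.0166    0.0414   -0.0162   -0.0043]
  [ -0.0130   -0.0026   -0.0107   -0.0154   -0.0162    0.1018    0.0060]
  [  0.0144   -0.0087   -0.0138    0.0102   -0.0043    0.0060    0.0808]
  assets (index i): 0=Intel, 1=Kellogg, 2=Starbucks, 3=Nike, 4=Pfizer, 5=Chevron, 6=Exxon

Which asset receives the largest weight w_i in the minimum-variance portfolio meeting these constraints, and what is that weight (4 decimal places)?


g=Σ⁻¹μ = [2.5097  2.8002  0.3388  -0.2468  2.7607  2.6073  1.5055]
h=Σ⁻¹𝟙 = [11.1507  29.2657  15.9675  5.8027  22.6852  17.2495  15.4611]
a=μᵀg=1.629469  b=𝟙ᵀg=12.275277  c=𝟙ᵀh=117.582525  D=ac−b²=40.914723
λ₁=(c·0.170−b)/D = (117.582525·0.170−12.275277)/40.914723 = 0.188532
λ₂=(a−b·0.170)/D = (1.629469−12.275277·0.170)/40.914723 = -0.011178
w* = 0.188532·g + -0.011178·h:
  w_0 = 0.188532·2.5097 + -0.011178·11.1507 = 0.3485  (Intel)
  w_1 = 0.188532·2.8002 + -0.011178·29.2657 = 0.2008  (Kellogg)
  w_2 = 0.188532·0.3388 + -0.011178·15.9675 = -0.1146  (Starbucks)
  w_3 = 0.188532·-0.2468 + -0.011178·5.8027 = -0.1114  (Nike)
  w_4 = 0.188532·2.7607 + -0.011178·22.6852 = 0.2669  (Pfizer)
  w_5 = 0.188532·2.6073 + -0.011178·17.2495 = 0.2987  (Chevron)
  w_6 = 0.188532·1.5055 + -0.011178·15.4611 = 0.1110  (Exxon)
Σw_i=1.0000  μᵀw=0.1700
σ²=wᵀΣw=λ₁·μ_p+λ₂ = 0.188532·0.170 + -0.011178 = 0.020873 ≈ 0.0209

Intel (0.3485)


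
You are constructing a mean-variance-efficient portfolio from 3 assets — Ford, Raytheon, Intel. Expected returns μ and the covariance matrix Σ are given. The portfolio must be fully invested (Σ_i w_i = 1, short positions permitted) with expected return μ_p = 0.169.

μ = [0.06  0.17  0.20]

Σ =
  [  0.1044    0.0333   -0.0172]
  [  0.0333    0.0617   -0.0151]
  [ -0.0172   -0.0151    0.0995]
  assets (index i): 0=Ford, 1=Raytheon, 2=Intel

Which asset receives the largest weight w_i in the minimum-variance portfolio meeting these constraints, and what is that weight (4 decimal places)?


Raytheon (0.4890)

g=Σ⁻¹μ = [-0.1043  3.4263  2.5120]
h=Σ⁻¹𝟙 = [6.7531  15.8986  13.6304]
a=μᵀg=1.078617  b=𝟙ᵀg=5.834012  c=𝟙ᵀh=36.281992  D=ac−b²=5.098664
λ₁=(c·0.169−b)/D = (36.281992·0.169−5.834012)/5.098664 = 0.058377
λ₂=(a−b·0.169)/D = (1.078617−5.834012·0.169)/5.098664 = 0.018175
w* = 0.058377·g + 0.018175·h:
  w_0 = 0.058377·-0.1043 + 0.018175·6.7531 = 0.1166  (Ford)
  w_1 = 0.058377·3.4263 + 0.018175·15.8986 = 0.4890  (Raytheon)
  w_2 = 0.058377·2.5120 + 0.018175·13.6304 = 0.3944  (Intel)
Σw_i=1.0000  μᵀw=0.1690
σ²=wᵀΣw=λ₁·μ_p+λ₂ = 0.058377·0.169 + 0.018175 = 0.028041 ≈ 0.0280


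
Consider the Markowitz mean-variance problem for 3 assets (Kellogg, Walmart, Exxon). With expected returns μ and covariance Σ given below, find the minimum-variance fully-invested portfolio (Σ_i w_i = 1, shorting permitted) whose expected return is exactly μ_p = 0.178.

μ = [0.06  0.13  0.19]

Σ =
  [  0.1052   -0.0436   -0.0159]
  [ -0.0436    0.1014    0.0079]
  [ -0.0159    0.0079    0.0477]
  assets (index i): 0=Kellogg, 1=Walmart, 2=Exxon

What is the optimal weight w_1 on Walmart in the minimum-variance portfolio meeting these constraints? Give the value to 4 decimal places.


0.1065

p=Σ⁻¹μ = [1.9687  1.7902  4.3430]
q=Σ⁻¹𝟙 = [20.1466  16.5820  24.9336]
a=μᵀp=1.176009  b=𝟙ᵀp=8.101839  c=𝟙ᵀq=61.662178  D=ac−b²=6.875504
λ₁=(c·0.178−b)/D = (61.662178·0.178−8.101839)/6.875504 = 0.418010
λ₂=(a−b·0.178)/D = (1.176009−8.101839·0.178)/6.875504 = -0.038705
w* = 0.418010·p + -0.038705·q:
  w_0 = 0.418010·1.9687 + -0.038705·20.1466 = 0.0432  (Kellogg)
  w_1 = 0.418010·1.7902 + -0.038705·16.5820 = 0.1065  (Walmart)
  w_2 = 0.418010·4.3430 + -0.038705·24.9336 = 0.8503  (Exxon)
Σw_i=1.0000  μᵀw=0.1780
σ²=wᵀΣw=λ₁·μ_p+λ₂ = 0.418010·0.178 + -0.038705 = 0.035701 ≈ 0.0357


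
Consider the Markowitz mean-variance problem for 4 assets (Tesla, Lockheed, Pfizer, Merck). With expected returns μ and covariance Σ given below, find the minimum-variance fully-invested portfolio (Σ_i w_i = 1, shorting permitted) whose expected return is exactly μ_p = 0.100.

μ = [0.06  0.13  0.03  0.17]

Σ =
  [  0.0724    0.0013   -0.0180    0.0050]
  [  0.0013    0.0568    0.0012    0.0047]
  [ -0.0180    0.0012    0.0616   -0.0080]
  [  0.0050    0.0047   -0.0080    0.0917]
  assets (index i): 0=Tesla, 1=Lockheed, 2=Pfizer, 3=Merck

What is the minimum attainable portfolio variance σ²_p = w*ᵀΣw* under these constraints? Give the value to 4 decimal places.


p=Σ⁻¹μ = [0.9020  2.1010  0.9407  1.7791]
q=Σ⁻¹𝟙 = [18.4191  15.7870  22.7469  11.0761]
a=μᵀp=0.657915  b=𝟙ᵀp=5.722801  c=𝟙ᵀq=68.029061  D=ac−b²=12.006875
λ₁=(c·0.100−b)/D = (68.029061·0.100−5.722801)/12.006875 = 0.089957
λ₂=(a−b·0.100)/D = (0.657915−5.722801·0.100)/12.006875 = 0.007132
w* = 0.089957·p + 0.007132·q:
  w_0 = 0.089957·0.9020 + 0.007132·18.4191 = 0.2125  (Tesla)
  w_1 = 0.089957·2.1010 + 0.007132·15.7870 = 0.3016  (Lockheed)
  w_2 = 0.089957·0.9407 + 0.007132·22.7469 = 0.2469  (Pfizer)
  w_3 = 0.089957·1.7791 + 0.007132·11.0761 = 0.2390  (Merck)
Σw_i=1.0000  μᵀw=0.1000
σ²=wᵀΣw=λ₁·μ_p+λ₂ = 0.089957·0.100 + 0.007132 = 0.016128 ≈ 0.0161

0.0161


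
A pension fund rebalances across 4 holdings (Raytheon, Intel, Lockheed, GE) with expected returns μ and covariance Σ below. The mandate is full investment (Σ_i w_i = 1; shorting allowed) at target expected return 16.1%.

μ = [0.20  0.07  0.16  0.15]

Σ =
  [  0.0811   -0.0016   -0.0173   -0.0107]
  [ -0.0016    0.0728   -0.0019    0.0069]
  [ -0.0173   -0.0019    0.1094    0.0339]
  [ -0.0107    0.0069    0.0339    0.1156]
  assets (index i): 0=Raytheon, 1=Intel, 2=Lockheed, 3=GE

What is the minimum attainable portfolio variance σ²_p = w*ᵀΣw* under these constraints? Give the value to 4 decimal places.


g=Σ⁻¹μ = [2.9693  0.9710  1.6275  1.0372]
h=Σ⁻¹𝟙 = [15.5464  13.7308  9.8613  6.3781]
a=μᵀg=1.077805  b=𝟙ᵀg=6.604959  c=𝟙ᵀh=45.516590  D=ac−b²=5.432532
λ₁=(c·0.161−b)/D = (45.516590·0.161−6.604959)/5.432532 = 0.133126
λ₂=(a−b·0.161)/D = (1.077805−6.604959·0.161)/5.432532 = 0.002652
w* = 0.133126·g + 0.002652·h:
  w_0 = 0.133126·2.9693 + 0.002652·15.5464 = 0.4365  (Raytheon)
  w_1 = 0.133126·0.9710 + 0.002652·13.7308 = 0.1657  (Intel)
  w_2 = 0.133126·1.6275 + 0.002652·9.8613 = 0.2428  (Lockheed)
  w_3 = 0.133126·1.0372 + 0.002652·6.3781 = 0.1550  (GE)
Σw_i=1.0000  μᵀw=0.1610
σ²=wᵀΣw=λ₁·μ_p+λ₂ = 0.133126·0.161 + 0.002652 = 0.024085 ≈ 0.0241

0.0241


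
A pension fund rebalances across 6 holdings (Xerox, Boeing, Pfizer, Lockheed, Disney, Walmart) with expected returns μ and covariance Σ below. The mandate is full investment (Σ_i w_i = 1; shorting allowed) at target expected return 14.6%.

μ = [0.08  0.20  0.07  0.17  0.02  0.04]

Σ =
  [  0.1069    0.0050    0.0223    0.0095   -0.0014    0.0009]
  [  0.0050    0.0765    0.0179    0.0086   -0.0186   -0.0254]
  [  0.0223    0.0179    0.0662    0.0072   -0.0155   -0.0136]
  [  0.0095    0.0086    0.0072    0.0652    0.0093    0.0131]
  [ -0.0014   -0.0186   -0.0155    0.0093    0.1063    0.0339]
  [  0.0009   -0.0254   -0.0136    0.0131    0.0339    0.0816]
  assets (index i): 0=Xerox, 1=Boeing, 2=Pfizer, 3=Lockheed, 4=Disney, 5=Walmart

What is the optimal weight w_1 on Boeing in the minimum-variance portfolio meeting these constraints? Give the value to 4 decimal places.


u=Σ⁻¹μ = [0.3957  2.6865  0.2346  1.9455  0.2224  0.9565]
v=Σ⁻¹𝟙 = [5.2048  15.8368  13.4181  6.8067  8.9697  14.5443]
a=μᵀu=0.958839  b=𝟙ᵀu=6.441325  c=𝟙ᵀv=64.780456  D=ac−b²=20.623380
λ₁=(c·0.146−b)/D = (64.780456·0.146−6.441325)/20.623380 = 0.146272
λ₂=(a−b·0.146)/D = (0.958839−6.441325·0.146)/20.623380 = 0.000892
w* = 0.146272·u + 0.000892·v:
  w_0 = 0.146272·0.3957 + 0.000892·5.2048 = 0.0625  (Xerox)
  w_1 = 0.146272·2.6865 + 0.000892·15.8368 = 0.4071  (Boeing)
  w_2 = 0.146272·0.2346 + 0.000892·13.4181 = 0.0463  (Pfizer)
  w_3 = 0.146272·1.9455 + 0.000892·6.8067 = 0.2907  (Lockheed)
  w_4 = 0.146272·0.2224 + 0.000892·8.9697 = 0.0405  (Disney)
  w_5 = 0.146272·0.9565 + 0.000892·14.5443 = 0.1529  (Walmart)
Σw_i=1.0000  μᵀw=0.1460
σ²=wᵀΣw=λ₁·μ_p+λ₂ = 0.146272·0.146 + 0.000892 = 0.022248 ≈ 0.0222

0.4071


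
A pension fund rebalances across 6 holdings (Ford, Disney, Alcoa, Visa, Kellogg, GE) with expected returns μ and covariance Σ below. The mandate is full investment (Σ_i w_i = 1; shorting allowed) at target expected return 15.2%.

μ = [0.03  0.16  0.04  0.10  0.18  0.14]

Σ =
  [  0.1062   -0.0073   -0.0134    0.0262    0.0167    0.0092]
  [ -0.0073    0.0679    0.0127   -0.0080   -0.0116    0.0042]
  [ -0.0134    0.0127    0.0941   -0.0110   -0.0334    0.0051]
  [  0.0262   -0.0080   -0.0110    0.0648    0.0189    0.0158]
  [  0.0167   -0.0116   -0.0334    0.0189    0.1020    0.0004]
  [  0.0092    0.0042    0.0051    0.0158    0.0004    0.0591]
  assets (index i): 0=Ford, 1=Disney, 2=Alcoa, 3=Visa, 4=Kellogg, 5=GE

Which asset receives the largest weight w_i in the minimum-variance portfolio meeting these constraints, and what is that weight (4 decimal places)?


Disney (0.3348)

u=Σ⁻¹μ = [-0.1824  2.5514  0.8390  0.9869  2.1693  1.8650]
v=Σ⁻¹𝟙 = [6.7144  15.5504  14.8952  10.7116  13.3244  10.5309]
a=μᵀu=1.186575  b=𝟙ᵀu=8.229193  c=𝟙ᵀv=71.726963  D=ac−b²=17.389800
λ₁=(c·0.152−b)/D = (71.726963·0.152−8.229193)/17.389800 = 0.153728
λ₂=(a−b·0.152)/D = (1.186575−8.229193·0.152)/17.389800 = -0.003695
w* = 0.153728·u + -0.003695·v:
  w_0 = 0.153728·-0.1824 + -0.003695·6.7144 = -0.0529  (Ford)
  w_1 = 0.153728·2.5514 + -0.003695·15.5504 = 0.3348  (Disney)
  w_2 = 0.153728·0.8390 + -0.003695·14.8952 = 0.0739  (Alcoa)
  w_3 = 0.153728·0.9869 + -0.003695·10.7116 = 0.1121  (Visa)
  w_4 = 0.153728·2.1693 + -0.003695·13.3244 = 0.2842  (Kellogg)
  w_5 = 0.153728·1.8650 + -0.003695·10.5309 = 0.2478  (GE)
Σw_i=1.0000  μᵀw=0.1520
σ²=wᵀΣw=λ₁·μ_p+λ₂ = 0.153728·0.152 + -0.003695 = 0.019671 ≈ 0.0197


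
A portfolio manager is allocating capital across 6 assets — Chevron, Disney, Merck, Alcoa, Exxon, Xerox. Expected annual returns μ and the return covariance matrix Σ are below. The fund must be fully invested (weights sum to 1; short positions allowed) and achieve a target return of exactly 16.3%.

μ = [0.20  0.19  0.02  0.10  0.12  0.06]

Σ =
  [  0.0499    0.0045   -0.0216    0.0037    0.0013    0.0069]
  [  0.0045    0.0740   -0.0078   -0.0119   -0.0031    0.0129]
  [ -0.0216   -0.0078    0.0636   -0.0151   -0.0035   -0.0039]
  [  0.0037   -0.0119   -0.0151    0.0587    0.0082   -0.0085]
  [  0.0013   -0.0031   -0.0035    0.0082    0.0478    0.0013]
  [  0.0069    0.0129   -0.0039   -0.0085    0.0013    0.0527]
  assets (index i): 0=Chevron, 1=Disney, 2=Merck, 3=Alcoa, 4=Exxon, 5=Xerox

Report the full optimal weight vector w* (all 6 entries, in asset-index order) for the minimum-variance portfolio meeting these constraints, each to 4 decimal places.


g=Σ⁻¹μ = [4.7593  3.0452  3.0554  2.5274  2.3593  0.3455]
h=Σ⁻¹𝟙 = [29.2924  17.8452  36.6531  28.1739  18.6540  17.5684]
a=μᵀg=2.148147  b=𝟙ᵀg=16.092089  c=𝟙ᵀh=148.186937  D=ac−b²=59.371964
λ₁=(c·0.163−b)/D = (148.186937·0.163−16.092089)/59.371964 = 0.135794
λ₂=(a−b·0.163)/D = (2.148147−16.092089·0.163)/59.371964 = -0.007998
w* = 0.135794·g + -0.007998·h:
  w_0 = 0.135794·4.7593 + -0.007998·29.2924 = 0.4120  (Chevron)
  w_1 = 0.135794·3.0452 + -0.007998·17.8452 = 0.2708  (Disney)
  w_2 = 0.135794·3.0554 + -0.007998·36.6531 = 0.1217  (Merck)
  w_3 = 0.135794·2.5274 + -0.007998·28.1739 = 0.1179  (Alcoa)
  w_4 = 0.135794·2.3593 + -0.007998·18.6540 = 0.1712  (Exxon)
  w_5 = 0.135794·0.3455 + -0.007998·17.5684 = -0.0936  (Xerox)
Σw_i=1.0000  μᵀw=0.1630
σ²=wᵀΣw=λ₁·μ_p+λ₂ = 0.135794·0.163 + -0.007998 = 0.014136 ≈ 0.0141

0.4120  0.2708  0.1217  0.1179  0.1712  -0.0936


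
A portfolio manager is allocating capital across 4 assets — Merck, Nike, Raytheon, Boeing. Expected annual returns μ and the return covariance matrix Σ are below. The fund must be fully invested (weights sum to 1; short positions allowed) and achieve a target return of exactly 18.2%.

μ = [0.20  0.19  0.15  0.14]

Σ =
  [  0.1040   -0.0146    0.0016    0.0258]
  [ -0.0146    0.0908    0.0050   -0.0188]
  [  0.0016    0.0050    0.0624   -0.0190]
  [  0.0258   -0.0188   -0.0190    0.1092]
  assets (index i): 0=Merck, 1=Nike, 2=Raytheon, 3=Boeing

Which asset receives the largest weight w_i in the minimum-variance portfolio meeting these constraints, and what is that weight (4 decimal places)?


Nike (0.3841)

x=Σ⁻¹μ = [1.8077  2.6018  2.6881  1.7706]
y=Σ⁻¹𝟙 = [8.0907  13.9573  18.6245  12.8894]
a=μᵀx=1.506982  b=𝟙ᵀx=8.868209  c=𝟙ᵀy=53.561847  D=ac−b²=2.071599
λ₁=(c·0.182−b)/D = (53.561847·0.182−8.868209)/2.071599 = 0.424815
λ₂=(a−b·0.182)/D = (1.506982−8.868209·0.182)/2.071599 = -0.051666
w* = 0.424815·x + -0.051666·y:
  w_0 = 0.424815·1.8077 + -0.051666·8.0907 = 0.3499  (Merck)
  w_1 = 0.424815·2.6018 + -0.051666·13.9573 = 0.3841  (Nike)
  w_2 = 0.424815·2.6881 + -0.051666·18.6245 = 0.1797  (Raytheon)
  w_3 = 0.424815·1.7706 + -0.051666·12.8894 = 0.0862  (Boeing)
Σw_i=1.0000  μᵀw=0.1820
σ²=wᵀΣw=λ₁·μ_p+λ₂ = 0.424815·0.182 + -0.051666 = 0.025650 ≈ 0.0256


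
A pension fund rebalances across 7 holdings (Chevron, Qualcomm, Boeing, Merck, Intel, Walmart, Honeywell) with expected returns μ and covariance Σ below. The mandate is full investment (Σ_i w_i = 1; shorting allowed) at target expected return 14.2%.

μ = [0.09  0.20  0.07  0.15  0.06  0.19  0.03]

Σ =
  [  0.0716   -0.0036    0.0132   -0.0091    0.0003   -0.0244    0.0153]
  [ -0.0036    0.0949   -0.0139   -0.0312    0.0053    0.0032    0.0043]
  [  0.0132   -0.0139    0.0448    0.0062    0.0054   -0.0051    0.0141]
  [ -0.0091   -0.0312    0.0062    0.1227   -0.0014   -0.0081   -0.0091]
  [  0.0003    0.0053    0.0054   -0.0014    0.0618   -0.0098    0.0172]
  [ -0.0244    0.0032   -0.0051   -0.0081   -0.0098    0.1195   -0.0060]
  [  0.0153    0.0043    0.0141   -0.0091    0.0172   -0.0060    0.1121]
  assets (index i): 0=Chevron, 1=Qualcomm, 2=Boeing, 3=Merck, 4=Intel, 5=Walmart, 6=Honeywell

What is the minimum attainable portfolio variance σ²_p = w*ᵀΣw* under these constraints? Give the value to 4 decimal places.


0.0116

p=Σ⁻¹μ = [2.1767  3.0547  1.7670  2.2149  1.0133  2.2500  -0.2241]
q=Σ⁻¹𝟙 = [17.2816  17.2684  19.5311  14.1981  14.6755  14.5907  3.1247]
a=μᵀp=1.744342  b=𝟙ᵀp=12.252428  c=𝟙ᵀq=100.670133  D=ac−b²=25.481145
λ₁=(c·0.142−b)/D = (100.670133·0.142−12.252428)/25.481145 = 0.080166
λ₂=(a−b·0.142)/D = (1.744342−12.252428·0.142)/25.481145 = 0.000176
w* = 0.080166·p + 0.000176·q:
  w_0 = 0.080166·2.1767 + 0.000176·17.2816 = 0.1776  (Chevron)
  w_1 = 0.080166·3.0547 + 0.000176·17.2684 = 0.2479  (Qualcomm)
  w_2 = 0.080166·1.7670 + 0.000176·19.5311 = 0.1451  (Boeing)
  w_3 = 0.080166·2.2149 + 0.000176·14.1981 = 0.1801  (Merck)
  w_4 = 0.080166·1.0133 + 0.000176·14.6755 = 0.0838  (Intel)
  w_5 = 0.080166·2.2500 + 0.000176·14.5907 = 0.1829  (Walmart)
  w_6 = 0.080166·-0.2241 + 0.000176·3.1247 = -0.0174  (Honeywell)
Σw_i=1.0000  μᵀw=0.1420
σ²=wᵀΣw=λ₁·μ_p+λ₂ = 0.080166·0.142 + 0.000176 = 0.011560 ≈ 0.0116


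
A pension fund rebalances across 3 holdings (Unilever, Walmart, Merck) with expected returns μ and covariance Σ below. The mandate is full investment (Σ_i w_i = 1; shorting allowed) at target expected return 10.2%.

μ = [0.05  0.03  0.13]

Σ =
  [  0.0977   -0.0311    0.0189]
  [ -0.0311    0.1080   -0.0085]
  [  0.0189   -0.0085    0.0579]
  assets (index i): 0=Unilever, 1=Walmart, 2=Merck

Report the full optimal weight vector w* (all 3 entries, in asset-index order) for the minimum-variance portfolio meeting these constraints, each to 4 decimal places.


u=Σ⁻¹μ = [0.2451  0.5248  2.2423]
v=Σ⁻¹𝟙 = [11.6392  13.8310  15.5023]
a=μᵀu=0.319497  b=𝟙ᵀu=3.012188  c=𝟙ᵀv=40.972510  D=ac−b²=4.017323
λ₁=(c·0.102−b)/D = (40.972510·0.102−3.012188)/4.017323 = 0.290494
λ₂=(a−b·0.102)/D = (0.319497−3.012188·0.102)/4.017323 = 0.003050
w* = 0.290494·u + 0.003050·v:
  w_0 = 0.290494·0.2451 + 0.003050·11.6392 = 0.1067  (Unilever)
  w_1 = 0.290494·0.5248 + 0.003050·13.8310 = 0.1946  (Walmart)
  w_2 = 0.290494·2.2423 + 0.003050·15.5023 = 0.6987  (Merck)
Σw_i=1.0000  μᵀw=0.1020
σ²=wᵀΣw=λ₁·μ_p+λ₂ = 0.290494·0.102 + 0.003050 = 0.032681 ≈ 0.0327

0.1067  0.1946  0.6987


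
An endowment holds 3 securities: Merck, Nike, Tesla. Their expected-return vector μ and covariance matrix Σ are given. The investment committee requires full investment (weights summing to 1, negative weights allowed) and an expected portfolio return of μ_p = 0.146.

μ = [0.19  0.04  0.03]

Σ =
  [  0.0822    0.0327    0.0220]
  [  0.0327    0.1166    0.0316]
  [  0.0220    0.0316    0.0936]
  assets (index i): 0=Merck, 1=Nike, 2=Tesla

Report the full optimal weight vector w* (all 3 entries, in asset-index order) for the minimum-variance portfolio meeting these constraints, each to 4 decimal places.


0.7201  0.0779  0.2019

x=Σ⁻¹μ = [2.4764  -0.3088  -0.1573]
y=Σ⁻¹𝟙 = [8.5483  4.2136  7.2520]
a=μᵀx=0.453441  b=𝟙ᵀx=2.010283  c=𝟙ᵀy=20.013919  D=ac−b²=5.033896
λ₁=(c·0.146−b)/D = (20.013919·0.146−2.010283)/5.033896 = 0.181122
λ₂=(a−b·0.146)/D = (0.453441−2.010283·0.146)/5.033896 = 0.031773
w* = 0.181122·x + 0.031773·y:
  w_0 = 0.181122·2.4764 + 0.031773·8.5483 = 0.7201  (Merck)
  w_1 = 0.181122·-0.3088 + 0.031773·4.2136 = 0.0779  (Nike)
  w_2 = 0.181122·-0.1573 + 0.031773·7.2520 = 0.2019  (Tesla)
Σw_i=1.0000  μᵀw=0.1460
σ²=wᵀΣw=λ₁·μ_p+λ₂ = 0.181122·0.146 + 0.031773 = 0.058216 ≈ 0.0582


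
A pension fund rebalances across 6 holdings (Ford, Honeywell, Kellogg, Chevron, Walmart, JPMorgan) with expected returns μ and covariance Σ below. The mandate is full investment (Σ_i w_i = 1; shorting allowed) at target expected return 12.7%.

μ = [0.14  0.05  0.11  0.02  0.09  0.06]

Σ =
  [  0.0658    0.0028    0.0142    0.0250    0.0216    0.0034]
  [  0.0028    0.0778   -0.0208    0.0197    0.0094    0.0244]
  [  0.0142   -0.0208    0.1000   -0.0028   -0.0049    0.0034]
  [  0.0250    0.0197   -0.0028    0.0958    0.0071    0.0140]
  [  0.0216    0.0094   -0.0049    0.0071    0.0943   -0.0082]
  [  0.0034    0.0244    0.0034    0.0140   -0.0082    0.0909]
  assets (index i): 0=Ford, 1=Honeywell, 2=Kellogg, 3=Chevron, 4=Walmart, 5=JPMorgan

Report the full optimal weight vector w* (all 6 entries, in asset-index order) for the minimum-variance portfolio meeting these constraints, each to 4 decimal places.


0.5573  0.1666  0.2416  -0.2025  0.1302  0.1069

x=Σ⁻¹μ = [1.8610  0.7479  0.9891  -0.5161  0.5860  0.4851]
y=Σ⁻¹𝟙 = [7.0981  11.0944  11.6160  4.9214  8.7452  7.3540]
a=μᵀx=0.478258  b=𝟙ᵀx=4.152949  c=𝟙ᵀy=50.829059  D=ac−b²=7.062436
λ₁=(c·0.127−b)/D = (50.829059·0.127−4.152949)/7.062436 = 0.325998
λ₂=(a−b·0.127)/D = (0.478258−4.152949·0.127)/7.062436 = -0.006962
w* = 0.325998·x + -0.006962·y:
  w_0 = 0.325998·1.8610 + -0.006962·7.0981 = 0.5573  (Ford)
  w_1 = 0.325998·0.7479 + -0.006962·11.0944 = 0.1666  (Honeywell)
  w_2 = 0.325998·0.9891 + -0.006962·11.6160 = 0.2416  (Kellogg)
  w_3 = 0.325998·-0.5161 + -0.006962·4.9214 = -0.2025  (Chevron)
  w_4 = 0.325998·0.5860 + -0.006962·8.7452 = 0.1302  (Walmart)
  w_5 = 0.325998·0.4851 + -0.006962·7.3540 = 0.1069  (JPMorgan)
Σw_i=1.0000  μᵀw=0.1270
σ²=wᵀΣw=λ₁·μ_p+λ₂ = 0.325998·0.127 + -0.006962 = 0.034440 ≈ 0.0344


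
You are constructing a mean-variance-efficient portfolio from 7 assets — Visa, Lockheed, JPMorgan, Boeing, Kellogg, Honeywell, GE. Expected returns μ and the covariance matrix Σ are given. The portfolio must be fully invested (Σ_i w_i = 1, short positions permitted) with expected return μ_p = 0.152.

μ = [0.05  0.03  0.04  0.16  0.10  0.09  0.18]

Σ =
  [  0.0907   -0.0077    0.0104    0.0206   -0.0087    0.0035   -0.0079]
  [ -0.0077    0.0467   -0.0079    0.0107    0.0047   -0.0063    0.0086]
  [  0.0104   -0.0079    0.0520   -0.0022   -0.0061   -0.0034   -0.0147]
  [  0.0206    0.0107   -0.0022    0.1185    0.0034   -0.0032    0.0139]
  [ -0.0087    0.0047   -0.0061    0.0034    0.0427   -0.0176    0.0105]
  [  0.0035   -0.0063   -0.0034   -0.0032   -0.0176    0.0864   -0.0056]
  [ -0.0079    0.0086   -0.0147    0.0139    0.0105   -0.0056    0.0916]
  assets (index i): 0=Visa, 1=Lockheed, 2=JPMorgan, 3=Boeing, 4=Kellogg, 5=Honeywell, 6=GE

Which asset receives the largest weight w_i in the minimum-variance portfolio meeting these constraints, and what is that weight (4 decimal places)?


x=Σ⁻¹μ = [0.5255  0.4123  1.7624  1.0008  2.8809  1.8660  1.8865]
y=Σ⁻¹𝟙 = [12.5265  25.2535  29.2249  2.8170  33.2750  21.6796  11.4001]
a=μᵀx=1.064863  b=𝟙ᵀx=10.334320  c=𝟙ᵀy=136.176513  D=ac−b²=38.211114
λ₁=(c·0.152−b)/D = (136.176513·0.152−10.334320)/38.211114 = 0.271243
λ₂=(a−b·0.152)/D = (1.064863−10.334320·0.152)/38.211114 = -0.013241
w* = 0.271243·x + -0.013241·y:
  w_0 = 0.271243·0.5255 + -0.013241·12.5265 = -0.0233  (Visa)
  w_1 = 0.271243·0.4123 + -0.013241·25.2535 = -0.2226  (Lockheed)
  w_2 = 0.271243·1.7624 + -0.013241·29.2249 = 0.0911  (JPMorgan)
  w_3 = 0.271243·1.0008 + -0.013241·2.8170 = 0.2342  (Boeing)
  w_4 = 0.271243·2.8809 + -0.013241·33.2750 = 0.3408  (Kellogg)
  w_5 = 0.271243·1.8660 + -0.013241·21.6796 = 0.2191  (Honeywell)
  w_6 = 0.271243·1.8865 + -0.013241·11.4001 = 0.3607  (GE)
Σw_i=1.0000  μᵀw=0.1520
σ²=wᵀΣw=λ₁·μ_p+λ₂ = 0.271243·0.152 + -0.013241 = 0.027988 ≈ 0.0280

GE (0.3607)
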